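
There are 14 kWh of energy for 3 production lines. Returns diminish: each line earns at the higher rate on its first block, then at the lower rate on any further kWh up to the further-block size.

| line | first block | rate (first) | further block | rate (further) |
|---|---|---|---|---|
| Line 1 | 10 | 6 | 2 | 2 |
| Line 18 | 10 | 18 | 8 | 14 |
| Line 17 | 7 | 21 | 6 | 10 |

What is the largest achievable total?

273

Treat each block as its own option and order by rate: Line 17/T1 21 > Line 18/T1 18 > Line 18/T2 14 > Line 17/T2 10 > Line 1/T1 6 > Line 1/T2 2.
Line 17/T1 (21): +7 → 7 left.
Line 18/T1: +7 of 10 at 18; pool empty.
Total = 21×7 + 18×7 = 273.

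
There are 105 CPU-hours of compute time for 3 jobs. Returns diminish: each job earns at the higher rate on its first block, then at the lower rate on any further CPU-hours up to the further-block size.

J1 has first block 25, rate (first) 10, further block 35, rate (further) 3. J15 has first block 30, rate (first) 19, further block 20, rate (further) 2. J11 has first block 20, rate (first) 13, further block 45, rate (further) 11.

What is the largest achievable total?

1425

Order all 6 blocks by rate: J15/tier1 19 > J11/tier1 13 > J11/tier2 11 > J1/tier1 10 > J1/tier2 3 > J15/tier2 2.
J15 tier1 at 19: fill all 30 ; 75 left.
Fill J11 tier1 block (20 at 13) ; 55 left.
J11/tier2 (11): +45 ; 10 left.
J1 tier1 at 10: only 10 left, fill 10.
Total = 19×30 + 13×20 + 11×45 + 10×10 = 1425.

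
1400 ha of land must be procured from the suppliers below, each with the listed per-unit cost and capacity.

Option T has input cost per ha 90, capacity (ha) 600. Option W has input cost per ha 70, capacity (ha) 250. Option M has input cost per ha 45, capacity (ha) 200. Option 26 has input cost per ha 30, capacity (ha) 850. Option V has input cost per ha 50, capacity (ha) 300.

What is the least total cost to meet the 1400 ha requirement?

Use suppliers in increasing cost order.
Take 850 from Option 26 at 30 ; need 550 more.
Take 200 from Option M at 45 ; need 350 more.
Take 300 from Option V at 50 ; need 50 more.
Option W at 70: take 50 of its 250 ; requirement met.
Option T: unused.
Cost = 850×30 + 200×45 + 300×50 + 50×70 = 53000.

53000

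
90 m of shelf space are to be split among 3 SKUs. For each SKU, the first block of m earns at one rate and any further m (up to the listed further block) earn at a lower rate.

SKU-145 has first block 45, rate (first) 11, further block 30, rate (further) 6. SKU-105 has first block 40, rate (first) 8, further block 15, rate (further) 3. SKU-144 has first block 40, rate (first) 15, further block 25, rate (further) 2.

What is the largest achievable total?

Treat each block as its own option and order by rate: SKU-144/tier1 15 > SKU-145/tier1 11 > SKU-105/tier1 8 > SKU-145/tier2 6 > SKU-105/tier2 3 > SKU-144/tier2 2.
SKU-144 tier1 at 15: fill all 40 ; 50 left.
Fill SKU-145 tier1 block (45 at 11) ; 5 left.
SKU-105 tier1 at 8: only 5 left, fill 5.
Total = 15×40 + 11×45 + 8×5 = 1135.

1135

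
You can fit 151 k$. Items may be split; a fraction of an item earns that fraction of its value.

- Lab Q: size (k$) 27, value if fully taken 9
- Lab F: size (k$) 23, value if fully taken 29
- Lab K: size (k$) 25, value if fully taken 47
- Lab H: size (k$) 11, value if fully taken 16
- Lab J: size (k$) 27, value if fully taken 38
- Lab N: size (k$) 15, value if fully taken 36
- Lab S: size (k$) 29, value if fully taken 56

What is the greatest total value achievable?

229

Best value per unit of size first: Lab N 36/15≈2.4, Lab S 56/29≈1.93, Lab K 47/25≈1.88, Lab H 16/11≈1.45, Lab J 38/27≈1.41, Lab F 29/23≈1.26, Lab Q 9/27≈0.333.
Lab N: take in full, 15 k$ for value 36 → 136 left.
Take all of Lab S (29 k$, value 56) → 107 k$ left.
All 25 k$ of Lab K fit (value 47) → 82 remain.
Take all of Lab H (11 k$, value 16) → 71 k$ left.
Lab J: take in full, 27 k$ for value 38 → 44 left.
Take all of Lab F (23 k$, value 29) → 21 k$ left.
Fill the last 21 k$ with part of Lab Q: 21/27 of it earns 7.
Total value = 229.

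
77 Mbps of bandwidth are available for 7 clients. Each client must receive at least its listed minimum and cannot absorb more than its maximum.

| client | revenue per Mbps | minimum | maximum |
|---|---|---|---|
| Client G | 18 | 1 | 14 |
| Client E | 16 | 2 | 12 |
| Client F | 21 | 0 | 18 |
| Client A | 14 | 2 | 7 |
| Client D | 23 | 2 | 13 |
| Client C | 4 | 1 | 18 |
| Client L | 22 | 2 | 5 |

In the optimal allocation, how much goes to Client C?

8

Meeting every minimum uses 1+2+0+2+2+1+2 = 10 Mbps, leaving 67.
Rank by revenue per Mbps: Client D 23 > Client L 22 > Client F 21 > Client G 18 > Client E 16 > Client A 14 > Client C 4.
Client D takes 11 more to reach its cap of 13 — 56 left.
Client L: +3 to 5 (cap) — 53 left.
Client F: +18 to 18 (cap) — 35 left.
Give Client G 13 more to hit its cap of 14 — 22 left.
Client E: +10 to 12 (cap) — 12 left.
Give Client A 5 more to hit its cap of 7 — 7 left.
Only 7 left; Client C takes them to reach 8.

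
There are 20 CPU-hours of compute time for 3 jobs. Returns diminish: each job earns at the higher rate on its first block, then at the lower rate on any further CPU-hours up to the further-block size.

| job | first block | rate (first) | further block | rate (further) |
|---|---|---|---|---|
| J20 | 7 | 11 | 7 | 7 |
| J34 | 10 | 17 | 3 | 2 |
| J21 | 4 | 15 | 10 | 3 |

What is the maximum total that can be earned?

Treat each block as its own option and order by rate: J34/T1 17 > J21/T1 15 > J20/T1 11 > J20/T2 7 > J21/T2 3 > J34/T2 2.
J34/T1 (17): +10 → 10 left.
J21/T1 (15): +4 → 6 left.
6 remain; put them into J20 T1 at 11.
Total = 17×10 + 15×4 + 11×6 = 296.

296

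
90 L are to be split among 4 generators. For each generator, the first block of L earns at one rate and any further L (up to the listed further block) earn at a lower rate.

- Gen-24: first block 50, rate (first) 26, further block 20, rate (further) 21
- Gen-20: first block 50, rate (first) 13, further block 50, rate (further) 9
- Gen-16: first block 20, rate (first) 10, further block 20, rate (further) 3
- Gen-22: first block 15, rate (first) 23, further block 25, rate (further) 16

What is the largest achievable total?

Treat each block as its own option and order by rate: Gen-24/first 26 > Gen-22/first 23 > Gen-24/second 21 > Gen-22/second 16 > Gen-20/first 13 > Gen-16/first 10 > Gen-20/second 9 > Gen-16/second 3.
Gen-24/first (26): +50 → 40 left.
Fill Gen-22 first block (15 at 23) → 25 left.
Gen-24 second at 21: fill all 20 → 5 left.
Gen-22/second: +5 of 25 at 16; pool empty.
Total = 26×50 + 23×15 + 21×20 + 16×5 = 2145.

2145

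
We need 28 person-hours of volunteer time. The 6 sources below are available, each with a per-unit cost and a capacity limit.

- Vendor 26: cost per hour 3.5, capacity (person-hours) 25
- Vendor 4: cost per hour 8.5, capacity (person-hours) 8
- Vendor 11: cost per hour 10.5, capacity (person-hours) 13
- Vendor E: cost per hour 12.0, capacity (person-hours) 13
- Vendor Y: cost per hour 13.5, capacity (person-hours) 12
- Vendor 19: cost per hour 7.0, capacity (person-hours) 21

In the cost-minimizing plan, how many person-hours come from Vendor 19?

3

Cheapest first:
Take 25 from Vendor 26 at 3.5 ; need 3 more.
Vendor 19 at 7.0: take 3 of its 21 ; requirement met.
Vendor 4, Vendor 11, Vendor E, Vendor Y: unused.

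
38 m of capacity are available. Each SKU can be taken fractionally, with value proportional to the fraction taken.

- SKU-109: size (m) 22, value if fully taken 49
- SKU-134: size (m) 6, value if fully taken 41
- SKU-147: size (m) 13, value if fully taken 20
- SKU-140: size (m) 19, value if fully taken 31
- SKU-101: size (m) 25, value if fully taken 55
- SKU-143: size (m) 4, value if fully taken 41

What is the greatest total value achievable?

144.2

Best value per unit of size first: SKU-143 41/4≈10.2, SKU-134 41/6≈6.83, SKU-109 49/22≈2.23, SKU-101 55/25≈2.2, SKU-140 31/19≈1.63, SKU-147 20/13≈1.54.
Take all of SKU-143 (4 m, value 41) — 34 m left.
Take all of SKU-134 (6 m, value 41) — 28 m left.
Take all of SKU-109 (22 m, value 49) — 6 m left.
6 m left: a 6/25 share of SKU-101 gives 55×6/25 = 13.2.
Total value = 144.2.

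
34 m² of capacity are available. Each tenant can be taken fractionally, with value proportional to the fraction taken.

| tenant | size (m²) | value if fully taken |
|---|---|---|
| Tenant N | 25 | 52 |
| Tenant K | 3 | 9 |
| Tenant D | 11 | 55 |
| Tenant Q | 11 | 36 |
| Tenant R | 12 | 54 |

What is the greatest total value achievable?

145

Best value per unit of size first: Tenant D 55/11≈5, Tenant R 54/12≈4.5, Tenant Q 36/11≈3.27, Tenant K 9/3≈3, Tenant N 52/25≈2.08.
Take all of Tenant D (11 m², value 55) — 23 m² left.
Take all of Tenant R (12 m², value 54) — 11 m² left.
Tenant Q: take in full, 11 m² for value 36 — 0 left.
Total value = 145.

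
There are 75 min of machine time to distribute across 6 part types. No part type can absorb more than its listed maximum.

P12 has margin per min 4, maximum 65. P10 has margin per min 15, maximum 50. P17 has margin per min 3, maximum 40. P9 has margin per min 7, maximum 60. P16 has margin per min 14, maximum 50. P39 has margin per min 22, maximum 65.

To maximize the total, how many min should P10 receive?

Highest margin per min first: P39 22 > P10 15 > P16 14 > P9 7 > P12 4 > P17 3.
P39 takes 65 to reach its cap of 65 ; 10 left.
P10: +10 (room for 50) → 10. Pool exhausted.

10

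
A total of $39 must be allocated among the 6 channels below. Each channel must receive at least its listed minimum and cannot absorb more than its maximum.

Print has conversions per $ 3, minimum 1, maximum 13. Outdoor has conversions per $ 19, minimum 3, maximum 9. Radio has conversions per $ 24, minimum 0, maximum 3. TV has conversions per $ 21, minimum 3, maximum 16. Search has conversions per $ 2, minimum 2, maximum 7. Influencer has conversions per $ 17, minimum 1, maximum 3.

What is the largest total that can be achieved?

Meeting every minimum uses 1+3+0+3+2+1 = 10 $, leaving 29.
Rank by conversions per $: Radio 24 > TV 21 > Outdoor 19 > Influencer 17 > Print 3 > Search 2.
Give Radio 3 more to hit its cap of 3 → 26 left.
Give TV 13 more to hit its cap of 16 → 13 left.
Give Outdoor 6 more to hit its cap of 9 → 7 left.
Influencer takes 2 more to reach its cap of 3 → 5 left.
Only 5 left; Print takes them to reach 6.
Total = 3×6 + 19×9 + 24×3 + 21×16 + 2×2 + 17×3 = 652.

652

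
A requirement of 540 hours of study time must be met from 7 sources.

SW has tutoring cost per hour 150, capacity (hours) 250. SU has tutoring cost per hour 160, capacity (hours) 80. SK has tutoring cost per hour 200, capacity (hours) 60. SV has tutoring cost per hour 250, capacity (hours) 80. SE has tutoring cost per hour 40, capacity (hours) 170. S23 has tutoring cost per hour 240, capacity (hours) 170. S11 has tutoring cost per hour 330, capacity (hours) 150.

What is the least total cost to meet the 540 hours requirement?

Use sources in increasing cost order.
SE (40): use full 170 ; 370 hours to go.
SW at 150: take all 250 hours ; 120 still needed.
SU at 160: take all 80 hours ; 40 still needed.
SK at 200: take 40 of its 60 ; requirement met.
S23, SV, S11: unused.
Cost = 170×40 + 250×150 + 80×160 + 40×200 = 65100.

65100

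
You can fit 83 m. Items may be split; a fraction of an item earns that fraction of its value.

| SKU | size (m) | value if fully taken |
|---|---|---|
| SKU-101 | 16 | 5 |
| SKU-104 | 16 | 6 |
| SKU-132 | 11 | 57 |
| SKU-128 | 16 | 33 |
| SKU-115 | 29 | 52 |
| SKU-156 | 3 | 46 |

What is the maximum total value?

Best value per unit of size first: SKU-156 46/3≈15.3, SKU-132 57/11≈5.18, SKU-128 33/16≈2.06, SKU-115 52/29≈1.79, SKU-104 6/16≈0.375, SKU-101 5/16≈0.312.
All 3 m of SKU-156 fit (value 46) → 80 remain.
Take all of SKU-132 (11 m, value 57) → 69 m left.
All 16 m of SKU-128 fit (value 33) → 53 remain.
All 29 m of SKU-115 fit (value 52) → 24 remain.
Take all of SKU-104 (16 m, value 6) → 8 m left.
Fill the last 8 m with part of SKU-101: 8/16 of it earns 2.5.
Total value = 196.5.

196.5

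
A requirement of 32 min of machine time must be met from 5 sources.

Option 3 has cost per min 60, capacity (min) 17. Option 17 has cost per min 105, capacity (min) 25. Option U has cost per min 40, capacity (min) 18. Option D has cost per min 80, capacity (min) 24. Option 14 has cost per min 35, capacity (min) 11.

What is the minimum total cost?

Use sources in increasing cost order.
Take 11 from Option 14 at 35 ; need 21 more.
Option U at 40: take all 18 min ; 3 still needed.
Take 3 from Option 3 at 60 to finish.
Option D, Option 17: unused.
Cost = 11×35 + 18×40 + 3×60 = 1285.

1285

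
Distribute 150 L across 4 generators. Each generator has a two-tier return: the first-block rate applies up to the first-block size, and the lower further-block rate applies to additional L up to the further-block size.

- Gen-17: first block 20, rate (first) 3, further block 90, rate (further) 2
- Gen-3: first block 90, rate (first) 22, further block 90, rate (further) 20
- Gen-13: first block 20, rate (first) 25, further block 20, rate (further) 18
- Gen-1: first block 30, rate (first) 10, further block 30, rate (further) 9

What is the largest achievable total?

3280

Treat each block as its own option and order by rate: Gen-13/T1 25 > Gen-3/T1 22 > Gen-3/T2 20 > Gen-13/T2 18 > Gen-1/T1 10 > Gen-1/T2 9 > Gen-17/T1 3 > Gen-17/T2 2.
Gen-13 T1 at 25: fill all 20 ; 130 left.
Gen-3 T1 at 22: fill all 90 ; 40 left.
Gen-3/T2: +40 of 90 at 20; pool empty.
Total = 25×20 + 22×90 + 20×40 = 3280.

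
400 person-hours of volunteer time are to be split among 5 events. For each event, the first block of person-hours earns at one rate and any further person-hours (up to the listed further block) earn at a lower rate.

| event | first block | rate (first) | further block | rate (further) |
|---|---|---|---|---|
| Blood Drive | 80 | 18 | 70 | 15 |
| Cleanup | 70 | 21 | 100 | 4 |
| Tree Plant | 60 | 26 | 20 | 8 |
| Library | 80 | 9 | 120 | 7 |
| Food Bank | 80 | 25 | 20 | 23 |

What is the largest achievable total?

8160

Rank every tier by rate: Tree Plant/first 26 > Food Bank/first 25 > Food Bank/second 23 > Cleanup/first 21 > Blood Drive/first 18 > Blood Drive/second 15 > Library/first 9 > Tree Plant/second 8 > Library/second 7 > Cleanup/second 4.
Fill Tree Plant first block (60 at 26) → 340 left.
Food Bank first at 25: fill all 80 → 260 left.
Food Bank/second (23): +20 → 240 left.
Fill Cleanup first block (70 at 21) → 170 left.
Blood Drive first at 18: fill all 80 → 90 left.
Blood Drive second at 15: fill all 70 → 20 left.
Library first at 9: only 20 left, fill 20.
Total = 26×60 + 25×80 + 23×20 + 21×70 + 18×80 + 15×70 + 9×20 = 8160.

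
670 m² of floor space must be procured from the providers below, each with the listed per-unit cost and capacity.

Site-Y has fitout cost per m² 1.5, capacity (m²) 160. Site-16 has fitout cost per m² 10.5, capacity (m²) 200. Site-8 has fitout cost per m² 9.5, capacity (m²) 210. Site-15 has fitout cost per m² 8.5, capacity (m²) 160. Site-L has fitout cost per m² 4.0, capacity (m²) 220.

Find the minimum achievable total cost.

Use providers in increasing cost order.
Take 160 from Site-Y at 1.5 → need 510 more.
Take 220 from Site-L at 4.0 → need 290 more.
Site-15 at 8.5: take all 160 m² → 130 still needed.
Take 130 from Site-8 at 9.5 to finish.
Site-16: unused.
Cost = 160×1.5 + 220×4.0 + 160×8.5 + 130×9.5 = 3715.

3715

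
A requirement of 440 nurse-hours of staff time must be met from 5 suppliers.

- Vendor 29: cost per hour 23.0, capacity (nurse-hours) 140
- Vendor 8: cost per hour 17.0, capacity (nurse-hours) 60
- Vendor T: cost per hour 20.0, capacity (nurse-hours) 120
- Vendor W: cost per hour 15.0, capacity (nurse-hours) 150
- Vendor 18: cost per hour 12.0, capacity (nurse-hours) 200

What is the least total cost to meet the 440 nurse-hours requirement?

Cheapest first:
Vendor 18 at 12.0: take all 200 nurse-hours — 240 still needed.
Vendor W (15.0): use full 150 — 90 nurse-hours to go.
Vendor 8 at 17.0: take all 60 nurse-hours — 30 still needed.
Take 30 from Vendor T at 20.0 to finish.
Vendor 29: unused.
Cost = 200×12.0 + 150×15.0 + 60×17.0 + 30×20.0 = 6270.

6270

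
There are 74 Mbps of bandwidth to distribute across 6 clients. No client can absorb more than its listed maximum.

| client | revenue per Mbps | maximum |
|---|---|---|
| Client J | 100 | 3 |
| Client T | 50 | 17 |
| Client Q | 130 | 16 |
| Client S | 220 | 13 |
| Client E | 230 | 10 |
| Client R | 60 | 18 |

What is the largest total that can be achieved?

9320

Rank by revenue per Mbps: Client E 230 > Client S 220 > Client Q 130 > Client J 100 > Client R 60 > Client T 50.
Give Client E 10 to hit its cap of 10 ; 64 left.
Client S: +13 to 13 (cap) ; 51 left.
Client Q takes 16 to reach its cap of 16 ; 35 left.
Client J: +3 to 3 (cap) ; 32 left.
Client R takes 18 to reach its cap of 18 ; 14 left.
Only 14 left; Client T takes them to reach 14.
Total = 100×3 + 50×14 + 130×16 + 220×13 + 230×10 + 60×18 = 9320.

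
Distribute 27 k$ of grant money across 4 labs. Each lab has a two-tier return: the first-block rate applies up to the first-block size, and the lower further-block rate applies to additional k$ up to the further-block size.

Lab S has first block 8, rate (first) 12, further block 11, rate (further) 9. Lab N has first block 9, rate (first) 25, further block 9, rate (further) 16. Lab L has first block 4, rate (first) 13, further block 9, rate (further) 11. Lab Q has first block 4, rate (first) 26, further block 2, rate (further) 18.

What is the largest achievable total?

548

Treat each block as its own option and order by rate: Lab Q/tier1 26 > Lab N/tier1 25 > Lab Q/tier2 18 > Lab N/tier2 16 > Lab L/tier1 13 > Lab S/tier1 12 > Lab L/tier2 11 > Lab S/tier2 9.
Lab Q tier1 at 26: fill all 4 — 23 left.
Lab N/tier1 (25): +9 — 14 left.
Lab Q/tier2 (18): +2 — 12 left.
Lab N/tier2 (16): +9 — 3 left.
Lab L/tier1: +3 of 4 at 13; pool empty.
Total = 26×4 + 25×9 + 18×2 + 16×9 + 13×3 = 548.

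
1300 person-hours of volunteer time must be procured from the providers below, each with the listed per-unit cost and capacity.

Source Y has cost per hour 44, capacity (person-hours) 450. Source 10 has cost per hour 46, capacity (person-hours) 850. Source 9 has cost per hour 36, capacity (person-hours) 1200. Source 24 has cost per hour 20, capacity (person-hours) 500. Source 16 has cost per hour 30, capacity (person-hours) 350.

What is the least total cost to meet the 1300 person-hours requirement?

36700

Use providers in increasing cost order.
Take 500 from Source 24 at 20 ; need 800 more.
Take 350 from Source 16 at 30 ; need 450 more.
Source 9 at 36: take 450 of its 1200 ; requirement met.
Source Y, Source 10: unused.
Cost = 500×20 + 350×30 + 450×36 = 36700.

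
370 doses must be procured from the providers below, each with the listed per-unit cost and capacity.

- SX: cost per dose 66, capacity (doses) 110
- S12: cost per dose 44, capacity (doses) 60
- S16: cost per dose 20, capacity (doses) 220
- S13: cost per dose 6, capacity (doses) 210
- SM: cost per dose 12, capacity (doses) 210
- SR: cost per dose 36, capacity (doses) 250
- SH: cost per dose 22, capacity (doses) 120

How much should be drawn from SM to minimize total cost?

Fill from the cheapest provider first.
S13 at 6: take all 210 doses → 160 still needed.
SM at 12: take 160 of its 210 → requirement met.
S16, SH, SR, S12, SX: unused.

160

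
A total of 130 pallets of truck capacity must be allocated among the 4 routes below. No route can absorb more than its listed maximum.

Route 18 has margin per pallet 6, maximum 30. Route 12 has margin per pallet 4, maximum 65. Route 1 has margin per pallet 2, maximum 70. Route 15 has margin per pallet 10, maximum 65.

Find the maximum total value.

Rank by margin per pallet: Route 15 10 > Route 18 6 > Route 12 4 > Route 1 2.
Route 15: +65 to 65 (cap) ; 65 left.
Route 18: +30 to 30 (cap) ; 35 left.
Route 12 has room for 65 but only 35 remain, so it gets 35.
Total = 6×30 + 4×35 + 10×65 = 970.

970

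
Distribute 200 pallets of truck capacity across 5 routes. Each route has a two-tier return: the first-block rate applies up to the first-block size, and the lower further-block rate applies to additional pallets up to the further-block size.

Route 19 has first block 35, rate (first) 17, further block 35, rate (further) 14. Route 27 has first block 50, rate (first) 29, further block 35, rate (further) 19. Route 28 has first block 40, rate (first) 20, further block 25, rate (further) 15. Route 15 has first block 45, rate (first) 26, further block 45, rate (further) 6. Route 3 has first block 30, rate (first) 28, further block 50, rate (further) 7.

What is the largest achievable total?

4925

Rank every tier by rate: Route 27/T1 29 > Route 3/T1 28 > Route 15/T1 26 > Route 28/T1 20 > Route 27/T2 19 > Route 19/T1 17 > Route 28/T2 15 > Route 19/T2 14 > Route 3/T2 7 > Route 15/T2 6.
Route 27/T1 (29): +50 → 150 left.
Route 3 T1 at 28: fill all 30 → 120 left.
Route 15 T1 at 26: fill all 45 → 75 left.
Route 28/T1 (20): +40 → 35 left.
Fill Route 27 T2 block (35 at 19) → 0 left.
Total = 29×50 + 28×30 + 26×45 + 20×40 + 19×35 = 4925.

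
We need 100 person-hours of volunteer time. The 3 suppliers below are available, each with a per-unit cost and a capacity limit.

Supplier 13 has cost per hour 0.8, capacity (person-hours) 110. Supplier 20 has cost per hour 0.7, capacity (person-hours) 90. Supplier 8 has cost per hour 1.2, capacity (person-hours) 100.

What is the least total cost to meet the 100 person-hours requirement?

71

Use suppliers in increasing cost order.
Take 90 from Supplier 20 at 0.7 ; need 10 more.
Supplier 13 at 0.8: take 10 of its 110 ; requirement met.
Supplier 8: unused.
Cost = 90×0.7 + 10×0.8 = 71.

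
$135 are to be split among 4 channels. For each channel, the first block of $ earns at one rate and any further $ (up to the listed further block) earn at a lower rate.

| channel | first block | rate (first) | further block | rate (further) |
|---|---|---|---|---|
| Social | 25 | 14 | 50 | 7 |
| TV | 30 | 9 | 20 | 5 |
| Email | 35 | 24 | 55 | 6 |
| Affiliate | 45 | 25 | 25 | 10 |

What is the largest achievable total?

Rank every tier by rate: Affiliate/tier1 25 > Email/tier1 24 > Social/tier1 14 > Affiliate/tier2 10 > TV/tier1 9 > Social/tier2 7 > Email/tier2 6 > TV/tier2 5.
Affiliate tier1 at 25: fill all 45 ; 90 left.
Email tier1 at 24: fill all 35 ; 55 left.
Fill Social tier1 block (25 at 14) ; 30 left.
Affiliate/tier2 (10): +25 ; 5 left.
5 remain; put them into TV tier1 at 9.
Total = 25×45 + 24×35 + 14×25 + 10×25 + 9×5 = 2610.

2610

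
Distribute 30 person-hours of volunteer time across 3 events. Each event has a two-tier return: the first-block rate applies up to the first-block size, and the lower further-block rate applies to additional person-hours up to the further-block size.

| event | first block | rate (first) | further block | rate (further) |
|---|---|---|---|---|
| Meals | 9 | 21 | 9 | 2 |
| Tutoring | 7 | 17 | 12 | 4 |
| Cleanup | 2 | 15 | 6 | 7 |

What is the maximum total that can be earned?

404

Rank every tier by rate: Meals/first 21 > Tutoring/first 17 > Cleanup/first 15 > Cleanup/second 7 > Tutoring/second 4 > Meals/second 2.
Meals/first (21): +9 ; 21 left.
Tutoring first at 17: fill all 7 ; 14 left.
Cleanup/first (15): +2 ; 12 left.
Cleanup second at 7: fill all 6 ; 6 left.
Tutoring second at 4: only 6 left, fill 6.
Total = 21×9 + 17×7 + 15×2 + 7×6 + 4×6 = 404.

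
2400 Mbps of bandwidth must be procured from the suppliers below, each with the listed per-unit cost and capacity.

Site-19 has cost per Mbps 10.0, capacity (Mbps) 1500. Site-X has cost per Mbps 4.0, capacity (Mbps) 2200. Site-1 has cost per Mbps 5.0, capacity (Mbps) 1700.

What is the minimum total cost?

9800

Use suppliers in increasing cost order.
Site-X (4.0): use full 2200 → 200 Mbps to go.
Site-1 (5.0): take the remaining 200 → done.
Site-19: unused.
Cost = 2200×4.0 + 200×5.0 = 9800.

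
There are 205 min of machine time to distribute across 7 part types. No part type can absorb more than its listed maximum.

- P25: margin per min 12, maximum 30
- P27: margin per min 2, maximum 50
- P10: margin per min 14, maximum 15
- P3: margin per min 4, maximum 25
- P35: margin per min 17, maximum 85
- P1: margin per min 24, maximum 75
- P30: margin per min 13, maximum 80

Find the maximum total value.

3845

Order the part types by margin per min: P1 24 > P35 17 > P10 14 > P30 13 > P25 12 > P3 4 > P27 2.
P1 takes 75 to reach its cap of 75 ; 130 left.
Give P35 85 to hit its cap of 85 ; 45 left.
P10 takes 15 to reach its cap of 15 ; 30 left.
P30 has room for 80 but only 30 remain, so it gets 30.
Total = 14×15 + 17×85 + 24×75 + 13×30 = 3845.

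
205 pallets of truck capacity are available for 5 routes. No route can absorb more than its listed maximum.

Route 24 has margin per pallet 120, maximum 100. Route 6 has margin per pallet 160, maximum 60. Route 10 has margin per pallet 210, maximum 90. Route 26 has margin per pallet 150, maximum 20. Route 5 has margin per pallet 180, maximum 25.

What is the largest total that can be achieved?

37200

Order the routes by margin per pallet: Route 10 210 > Route 5 180 > Route 6 160 > Route 26 150 > Route 24 120.
Route 10 takes 90 to reach its cap of 90 → 115 left.
Give Route 5 25 to hit its cap of 25 → 90 left.
Route 6 takes 60 to reach its cap of 60 → 30 left.
Route 26 takes 20 to reach its cap of 20 → 10 left.
Route 24 has room for 100 but only 10 remain, so it gets 10.
Total = 120×10 + 160×60 + 210×90 + 150×20 + 180×25 = 37200.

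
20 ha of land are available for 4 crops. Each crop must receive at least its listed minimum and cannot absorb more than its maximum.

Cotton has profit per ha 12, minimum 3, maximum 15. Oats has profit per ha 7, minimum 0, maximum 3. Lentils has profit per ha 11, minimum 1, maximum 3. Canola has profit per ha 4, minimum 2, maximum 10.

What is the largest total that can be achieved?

221

Meeting every minimum uses 3+0+1+2 = 6 ha, leaving 14.
Highest profit per ha first: Cotton 12 > Lentils 11 > Oats 7 > Canola 4.
Cotton takes 12 more to reach its cap of 15 ; 2 left.
Lentils: +2 to 3 (cap) ; 0 left.
Total = 12×15 + 11×3 + 4×2 = 221.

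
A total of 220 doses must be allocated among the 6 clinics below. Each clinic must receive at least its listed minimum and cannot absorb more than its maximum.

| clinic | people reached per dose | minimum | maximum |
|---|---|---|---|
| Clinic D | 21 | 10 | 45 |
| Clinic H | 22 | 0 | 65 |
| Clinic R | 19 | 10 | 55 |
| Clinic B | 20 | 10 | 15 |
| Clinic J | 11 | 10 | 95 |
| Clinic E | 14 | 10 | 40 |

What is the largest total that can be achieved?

Meeting every minimum uses 10+0+10+10+10+10 = 50 doses, leaving 170.
Order the clinics by people reached per dose: Clinic H 22 > Clinic D 21 > Clinic B 20 > Clinic R 19 > Clinic E 14 > Clinic J 11.
Clinic H takes 65 more to reach its cap of 65 ; 105 left.
Give Clinic D 35 more to hit its cap of 45 ; 70 left.
Give Clinic B 5 more to hit its cap of 15 ; 65 left.
Clinic R: +45 to 55 (cap) ; 20 left.
Clinic E: +20 (room for 30) → 30. Pool exhausted.
Total = 21×45 + 22×65 + 19×55 + 20×15 + 11×10 + 14×30 = 4250.

4250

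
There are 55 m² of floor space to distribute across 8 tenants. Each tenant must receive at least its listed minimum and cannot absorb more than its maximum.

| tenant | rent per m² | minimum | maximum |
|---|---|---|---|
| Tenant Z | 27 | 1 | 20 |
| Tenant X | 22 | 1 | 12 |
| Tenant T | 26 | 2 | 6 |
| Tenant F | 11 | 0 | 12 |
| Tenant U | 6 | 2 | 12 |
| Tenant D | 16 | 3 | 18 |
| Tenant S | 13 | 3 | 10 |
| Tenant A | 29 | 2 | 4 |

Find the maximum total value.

1255

Meeting every minimum uses 1+1+2+0+2+3+3+2 = 14 m², leaving 41.
Highest rent per m² first: Tenant A 29 > Tenant Z 27 > Tenant T 26 > Tenant X 22 > Tenant D 16 > Tenant S 13 > Tenant F 11 > Tenant U 6.
Give Tenant A 2 more to hit its cap of 4 ; 39 left.
Tenant Z takes 19 more to reach its cap of 20 ; 20 left.
Give Tenant T 4 more to hit its cap of 6 ; 16 left.
Tenant X: +11 to 12 (cap) ; 5 left.
Tenant D: +5 (room for 15) → 8. Pool exhausted.
Total = 27×20 + 22×12 + 26×6 + 6×2 + 16×8 + 13×3 + 29×4 = 1255.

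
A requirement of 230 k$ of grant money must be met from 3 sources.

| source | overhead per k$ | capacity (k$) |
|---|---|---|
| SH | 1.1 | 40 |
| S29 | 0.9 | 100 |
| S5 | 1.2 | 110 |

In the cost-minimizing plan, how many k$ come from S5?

90

Use sources in increasing cost order.
S29 at 0.9: take all 100 k$ — 130 still needed.
Take 40 from SH at 1.1 — need 90 more.
S5 at 1.2: take 90 of its 110 — requirement met.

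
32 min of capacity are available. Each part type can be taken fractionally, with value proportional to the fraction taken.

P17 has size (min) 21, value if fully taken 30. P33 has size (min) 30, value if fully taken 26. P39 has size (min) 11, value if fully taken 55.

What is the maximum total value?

Best value per unit of size first: P39 55/11≈5, P17 30/21≈1.43, P33 26/30≈0.867.
Take all of P39 (11 min, value 55) — 21 min left.
P17: take in full, 21 min for value 30 — 0 left.
Total value = 85.

85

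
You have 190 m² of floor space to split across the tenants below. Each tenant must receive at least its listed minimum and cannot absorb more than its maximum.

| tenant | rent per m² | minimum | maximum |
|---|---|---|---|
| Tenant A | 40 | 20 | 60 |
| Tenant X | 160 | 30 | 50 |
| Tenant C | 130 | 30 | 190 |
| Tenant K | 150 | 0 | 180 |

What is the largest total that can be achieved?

26200

Meeting every minimum uses 20+30+30+0 = 80 m², leaving 110.
Highest rent per m² first: Tenant X 160 > Tenant K 150 > Tenant C 130 > Tenant A 40.
Tenant X: +20 to 50 (cap) — 90 left.
Tenant K has room for 180 more but only 90 remain, so it gets 90.
Total = 40×20 + 160×50 + 130×30 + 150×90 = 26200.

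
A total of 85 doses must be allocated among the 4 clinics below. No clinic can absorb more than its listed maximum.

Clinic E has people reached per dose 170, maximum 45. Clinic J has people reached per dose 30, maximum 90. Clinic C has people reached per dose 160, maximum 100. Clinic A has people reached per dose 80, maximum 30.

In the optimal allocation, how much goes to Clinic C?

40

Highest people reached per dose first: Clinic E 170 > Clinic C 160 > Clinic A 80 > Clinic J 30.
Clinic E: +45 to 45 (cap) ; 40 left.
Clinic C: +40 (room for 100) → 40. Pool exhausted.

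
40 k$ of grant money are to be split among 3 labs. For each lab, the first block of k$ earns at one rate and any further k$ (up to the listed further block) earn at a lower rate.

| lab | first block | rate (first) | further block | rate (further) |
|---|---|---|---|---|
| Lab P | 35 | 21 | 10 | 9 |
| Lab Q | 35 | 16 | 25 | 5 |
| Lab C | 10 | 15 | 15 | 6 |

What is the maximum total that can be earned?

Treat each block as its own option and order by rate: Lab P/T1 21 > Lab Q/T1 16 > Lab C/T1 15 > Lab P/T2 9 > Lab C/T2 6 > Lab Q/T2 5.
Lab P T1 at 21: fill all 35 ; 5 left.
5 remain; put them into Lab Q T1 at 16.
Total = 21×35 + 16×5 = 815.

815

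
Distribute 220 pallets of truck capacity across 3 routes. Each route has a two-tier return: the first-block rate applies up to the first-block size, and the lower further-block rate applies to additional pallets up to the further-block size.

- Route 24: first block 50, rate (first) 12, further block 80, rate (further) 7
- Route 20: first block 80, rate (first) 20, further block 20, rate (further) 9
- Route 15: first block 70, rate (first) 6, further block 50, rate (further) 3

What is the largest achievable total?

Order all 6 blocks by rate: Route 20/tier1 20 > Route 24/tier1 12 > Route 20/tier2 9 > Route 24/tier2 7 > Route 15/tier1 6 > Route 15/tier2 3.
Route 20 tier1 at 20: fill all 80 → 140 left.
Fill Route 24 tier1 block (50 at 12) → 90 left.
Route 20 tier2 at 9: fill all 20 → 70 left.
70 remain; put them into Route 24 tier2 at 7.
Total = 20×80 + 12×50 + 9×20 + 7×70 = 2870.

2870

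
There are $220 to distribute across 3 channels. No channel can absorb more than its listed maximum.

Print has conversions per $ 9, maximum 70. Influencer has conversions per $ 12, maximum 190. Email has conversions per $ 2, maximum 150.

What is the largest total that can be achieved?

2550

Rank by conversions per $: Influencer 12 > Print 9 > Email 2.
Give Influencer 190 to hit its cap of 190 — 30 left.
Only 30 left; Print takes them to reach 30.
Total = 9×30 + 12×190 = 2550.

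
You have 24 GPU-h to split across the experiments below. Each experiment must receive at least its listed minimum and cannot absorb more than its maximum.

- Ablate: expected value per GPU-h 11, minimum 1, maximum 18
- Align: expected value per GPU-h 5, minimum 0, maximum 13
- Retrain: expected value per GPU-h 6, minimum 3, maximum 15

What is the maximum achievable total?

Meeting every minimum uses 1+0+3 = 4 GPU-h, leaving 20.
Order the experiments by expected value per GPU-h: Ablate 11 > Retrain 6 > Align 5.
Give Ablate 17 more to hit its cap of 18 → 3 left.
Only 3 left; Retrain takes them to reach 6.
Total = 11×18 + 6×6 = 234.

234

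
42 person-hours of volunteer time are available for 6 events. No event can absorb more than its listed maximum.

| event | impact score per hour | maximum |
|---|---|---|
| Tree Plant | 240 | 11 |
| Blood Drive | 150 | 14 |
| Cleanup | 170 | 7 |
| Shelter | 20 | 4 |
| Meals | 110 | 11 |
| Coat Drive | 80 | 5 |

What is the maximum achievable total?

Highest impact score per hour first: Tree Plant 240 > Cleanup 170 > Blood Drive 150 > Meals 110 > Coat Drive 80 > Shelter 20.
Give Tree Plant 11 to hit its cap of 11 → 31 left.
Cleanup: +7 to 7 (cap) → 24 left.
Give Blood Drive 14 to hit its cap of 14 → 10 left.
Meals has room for 11 but only 10 remain, so it gets 10.
Total = 240×11 + 150×14 + 170×7 + 110×10 = 7030.

7030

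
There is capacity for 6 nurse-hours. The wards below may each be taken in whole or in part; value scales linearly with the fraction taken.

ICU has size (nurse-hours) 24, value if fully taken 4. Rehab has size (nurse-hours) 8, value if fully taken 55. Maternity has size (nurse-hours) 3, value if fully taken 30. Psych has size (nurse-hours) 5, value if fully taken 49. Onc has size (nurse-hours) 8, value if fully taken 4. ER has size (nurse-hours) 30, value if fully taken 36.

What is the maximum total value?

59.4

Sort by value density: Maternity 30/3≈10, Psych 49/5≈9.8, Rehab 55/8≈6.88, ER 36/30≈1.2, Onc 4/8≈0.5, ICU 4/24≈0.167.
Maternity: take in full, 3 nurse-hours for value 30 → 3 left.
Only 3 nurse-hours remain; take 3/5 of Psych for value 49×3/5 = 29.4.
Total value = 59.4.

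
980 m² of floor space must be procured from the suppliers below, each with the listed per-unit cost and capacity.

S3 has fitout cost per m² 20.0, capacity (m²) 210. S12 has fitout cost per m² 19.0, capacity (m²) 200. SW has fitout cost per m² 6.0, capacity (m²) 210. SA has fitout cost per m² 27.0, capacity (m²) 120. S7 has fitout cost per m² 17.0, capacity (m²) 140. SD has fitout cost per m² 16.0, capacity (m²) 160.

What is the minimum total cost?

15820

Cheapest first:
SW (6.0): use full 210 → 770 m² to go.
SD at 16.0: take all 160 m² → 610 still needed.
S7 (17.0): use full 140 → 470 m² to go.
S12 at 19.0: take all 200 m² → 270 still needed.
S3 at 20.0: take all 210 m² → 60 still needed.
SA (27.0): take the remaining 60 → done.
Cost = 210×6.0 + 160×16.0 + 140×17.0 + 200×19.0 + 210×20.0 + 60×27.0 = 15820.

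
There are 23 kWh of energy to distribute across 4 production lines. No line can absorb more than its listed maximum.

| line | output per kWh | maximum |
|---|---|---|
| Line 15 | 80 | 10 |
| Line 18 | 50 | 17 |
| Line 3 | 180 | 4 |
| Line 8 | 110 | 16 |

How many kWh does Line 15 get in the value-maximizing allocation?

3

Order the production lines by output per kWh: Line 3 180 > Line 8 110 > Line 15 80 > Line 18 50.
Give Line 3 4 to hit its cap of 4 ; 19 left.
Give Line 8 16 to hit its cap of 16 ; 3 left.
Line 15 has room for 10 but only 3 remain, so it gets 3.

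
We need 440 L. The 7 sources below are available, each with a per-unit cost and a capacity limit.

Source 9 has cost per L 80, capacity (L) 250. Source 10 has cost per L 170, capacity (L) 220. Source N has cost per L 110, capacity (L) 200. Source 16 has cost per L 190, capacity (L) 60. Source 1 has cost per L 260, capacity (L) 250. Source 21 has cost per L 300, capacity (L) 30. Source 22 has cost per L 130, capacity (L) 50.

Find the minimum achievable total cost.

Cheapest first:
Take 250 from Source 9 at 80 ; need 190 more.
Source N (110): take the remaining 190 ; done.
Source 22, Source 10, Source 16, Source 1, Source 21: unused.
Cost = 250×80 + 190×110 = 40900.

40900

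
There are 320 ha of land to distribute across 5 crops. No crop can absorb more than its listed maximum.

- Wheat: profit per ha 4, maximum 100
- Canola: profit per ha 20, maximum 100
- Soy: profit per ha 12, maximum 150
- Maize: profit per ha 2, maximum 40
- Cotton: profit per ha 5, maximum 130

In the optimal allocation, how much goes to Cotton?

70

Highest profit per ha first: Canola 20 > Soy 12 > Cotton 5 > Wheat 4 > Maize 2.
Canola takes 100 to reach its cap of 100 → 220 left.
Soy takes 150 to reach its cap of 150 → 70 left.
Cotton: +70 (room for 130) → 70. Pool exhausted.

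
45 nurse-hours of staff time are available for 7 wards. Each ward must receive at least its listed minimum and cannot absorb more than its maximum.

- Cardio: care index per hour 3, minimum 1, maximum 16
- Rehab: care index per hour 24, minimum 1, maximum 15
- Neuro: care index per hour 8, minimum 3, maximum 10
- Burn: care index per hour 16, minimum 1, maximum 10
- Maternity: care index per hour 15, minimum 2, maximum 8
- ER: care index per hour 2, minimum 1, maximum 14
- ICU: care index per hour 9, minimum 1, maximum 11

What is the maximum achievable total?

732

Meeting every minimum uses 1+1+3+1+2+1+1 = 10 nurse-hours, leaving 35.
Order the wards by care index per hour: Rehab 24 > Burn 16 > Maternity 15 > ICU 9 > Neuro 8 > Cardio 3 > ER 2.
Give Rehab 14 more to hit its cap of 15 ; 21 left.
Give Burn 9 more to hit its cap of 10 ; 12 left.
Give Maternity 6 more to hit its cap of 8 ; 6 left.
ICU has room for 10 more but only 6 remain, so it gets 7.
Total = 3×1 + 24×15 + 8×3 + 16×10 + 15×8 + 2×1 + 9×7 = 732.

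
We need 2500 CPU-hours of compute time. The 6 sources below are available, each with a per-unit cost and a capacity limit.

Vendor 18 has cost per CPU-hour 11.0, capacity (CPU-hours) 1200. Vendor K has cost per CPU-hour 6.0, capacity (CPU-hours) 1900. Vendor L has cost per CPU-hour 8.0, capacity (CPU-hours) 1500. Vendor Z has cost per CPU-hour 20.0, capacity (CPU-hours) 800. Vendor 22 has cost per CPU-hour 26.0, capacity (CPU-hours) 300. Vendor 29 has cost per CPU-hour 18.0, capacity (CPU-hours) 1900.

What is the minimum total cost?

16200

Cheapest first:
Vendor K at 6.0: take all 1900 CPU-hours → 600 still needed.
Vendor L (8.0): take the remaining 600 → done.
Vendor 18, Vendor 29, Vendor Z, Vendor 22: unused.
Cost = 1900×6.0 + 600×8.0 = 16200.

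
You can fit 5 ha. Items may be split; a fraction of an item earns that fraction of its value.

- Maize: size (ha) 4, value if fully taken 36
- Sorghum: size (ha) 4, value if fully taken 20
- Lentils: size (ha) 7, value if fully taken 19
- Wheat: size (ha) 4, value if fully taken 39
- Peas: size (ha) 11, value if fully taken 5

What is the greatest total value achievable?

Rank by value-to-size ratio: Wheat 39/4≈9.75, Maize 36/4≈9, Sorghum 20/4≈5, Lentils 19/7≈2.71, Peas 5/11≈0.455.
All 4 ha of Wheat fit (value 39) — 1 remain.
Only 1 ha remain; take 1/4 of Maize for value 36×1/4 = 9.
Total value = 48.

48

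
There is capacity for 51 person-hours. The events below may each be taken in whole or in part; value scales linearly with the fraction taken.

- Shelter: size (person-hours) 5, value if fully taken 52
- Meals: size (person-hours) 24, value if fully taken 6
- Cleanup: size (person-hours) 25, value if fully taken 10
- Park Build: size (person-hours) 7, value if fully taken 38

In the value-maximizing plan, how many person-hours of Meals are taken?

14

Sort by value density: Shelter 52/5≈10.4, Park Build 38/7≈5.43, Cleanup 10/25≈0.4, Meals 6/24≈0.25.
All 5 person-hours of Shelter fit (value 52) ; 46 remain.
Park Build: take in full, 7 person-hours for value 38 ; 39 left.
Take all of Cleanup (25 person-hours, value 10) ; 14 person-hours left.
Fill the last 14 person-hours with part of Meals: 14/24 of it earns 3.5.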